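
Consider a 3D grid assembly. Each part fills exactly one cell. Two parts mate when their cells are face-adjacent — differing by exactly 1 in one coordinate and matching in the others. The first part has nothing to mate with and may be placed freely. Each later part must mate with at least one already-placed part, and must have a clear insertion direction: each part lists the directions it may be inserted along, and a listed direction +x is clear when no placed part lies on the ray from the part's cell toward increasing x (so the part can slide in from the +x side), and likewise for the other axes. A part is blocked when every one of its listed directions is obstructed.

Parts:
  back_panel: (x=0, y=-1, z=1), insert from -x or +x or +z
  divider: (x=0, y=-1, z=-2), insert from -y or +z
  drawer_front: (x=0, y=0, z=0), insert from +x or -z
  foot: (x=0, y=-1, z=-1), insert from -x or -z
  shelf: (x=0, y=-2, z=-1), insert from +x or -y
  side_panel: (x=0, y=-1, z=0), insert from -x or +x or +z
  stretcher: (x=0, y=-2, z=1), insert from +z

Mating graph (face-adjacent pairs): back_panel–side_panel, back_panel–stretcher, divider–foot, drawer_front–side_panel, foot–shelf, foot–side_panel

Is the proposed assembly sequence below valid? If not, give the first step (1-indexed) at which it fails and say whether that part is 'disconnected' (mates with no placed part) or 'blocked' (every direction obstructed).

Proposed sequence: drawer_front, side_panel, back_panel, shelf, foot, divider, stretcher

Invalid at step 4 (disconnected)

1. drawer_front@(0, 0, 0) [+x clear] — {drawer_front}
2. side_panel@(0, -1, 0) [-x clear] — {drawer_front, side_panel}
3. back_panel@(0, -1, 1) [-x clear] — {back_panel, drawer_front, side_panel}
4. shelf@(0, -2, -1) — no placed neighbour ⇒ disconnected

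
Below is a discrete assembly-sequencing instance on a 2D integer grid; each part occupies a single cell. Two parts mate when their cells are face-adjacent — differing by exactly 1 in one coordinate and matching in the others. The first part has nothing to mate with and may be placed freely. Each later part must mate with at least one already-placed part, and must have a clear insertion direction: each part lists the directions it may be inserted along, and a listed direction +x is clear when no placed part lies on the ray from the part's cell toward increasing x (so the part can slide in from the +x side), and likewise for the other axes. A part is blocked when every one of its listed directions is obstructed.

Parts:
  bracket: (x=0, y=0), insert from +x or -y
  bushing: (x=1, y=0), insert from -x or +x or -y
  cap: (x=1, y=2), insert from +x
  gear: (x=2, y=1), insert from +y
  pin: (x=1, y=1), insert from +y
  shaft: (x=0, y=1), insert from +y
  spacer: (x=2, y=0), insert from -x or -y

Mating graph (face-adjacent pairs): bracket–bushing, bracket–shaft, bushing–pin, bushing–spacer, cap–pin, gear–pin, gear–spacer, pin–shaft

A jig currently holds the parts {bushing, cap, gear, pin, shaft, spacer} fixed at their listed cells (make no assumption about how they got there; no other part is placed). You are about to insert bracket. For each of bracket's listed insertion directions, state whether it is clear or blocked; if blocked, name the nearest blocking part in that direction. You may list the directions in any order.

+x: nearest on ray is bushing@(1, 0) ⇒ blocked
-y: ray from bracket(0, 0) has no placed part ⇒ clear

+x: blocked by bushing; -y: clear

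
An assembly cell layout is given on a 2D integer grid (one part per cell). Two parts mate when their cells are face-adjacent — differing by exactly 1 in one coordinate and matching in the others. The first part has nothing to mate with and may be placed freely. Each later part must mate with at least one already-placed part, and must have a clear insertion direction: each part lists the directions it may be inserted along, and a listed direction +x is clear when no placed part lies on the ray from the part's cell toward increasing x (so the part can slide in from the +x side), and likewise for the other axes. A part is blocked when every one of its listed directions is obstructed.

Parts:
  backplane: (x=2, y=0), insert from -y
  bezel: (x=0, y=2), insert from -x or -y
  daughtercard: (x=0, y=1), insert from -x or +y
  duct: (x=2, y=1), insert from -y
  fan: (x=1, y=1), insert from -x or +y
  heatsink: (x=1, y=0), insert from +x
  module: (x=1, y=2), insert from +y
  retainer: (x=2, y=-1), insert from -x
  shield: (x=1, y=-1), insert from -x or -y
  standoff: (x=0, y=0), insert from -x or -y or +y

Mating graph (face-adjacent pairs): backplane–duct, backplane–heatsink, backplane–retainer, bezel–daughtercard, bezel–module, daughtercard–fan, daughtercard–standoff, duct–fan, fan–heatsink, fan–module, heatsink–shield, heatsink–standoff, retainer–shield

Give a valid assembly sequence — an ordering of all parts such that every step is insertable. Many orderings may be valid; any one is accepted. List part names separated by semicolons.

duct; fan; module; daughtercard; heatsink; backplane; standoff; retainer; shield; bezel

1. duct@(2, 1) [-y clear] — {duct}
2. fan@(1, 1) [-x clear] — {duct, fan}
3. module@(1, 2) [+y clear] — {duct, fan, module}
4. daughtercard@(0, 1) [-x clear] — {daughtercard, duct, fan, module}
5. heatsink@(1, 0) [+x clear] — {daughtercard, duct, fan, heatsink, module}
6. backplane@(2, 0) [-y clear] — {backplane, daughtercard, duct, fan, heatsink, module}
7. standoff@(0, 0) [-x clear] — {backplane, daughtercard, duct, fan, heatsink, module, standoff}
8. retainer@(2, -1) [-x clear] — {backplane, daughtercard, duct, fan, heatsink, module, retainer, standoff}
9. shield@(1, -1) [-x clear] — {backplane, daughtercard, duct, fan, heatsink, module, retainer, shield, standoff}
10. bezel@(0, 2) [-x clear] — {backplane, bezel, daughtercard, duct, fan, heatsink, module, retainer, shield, standoff}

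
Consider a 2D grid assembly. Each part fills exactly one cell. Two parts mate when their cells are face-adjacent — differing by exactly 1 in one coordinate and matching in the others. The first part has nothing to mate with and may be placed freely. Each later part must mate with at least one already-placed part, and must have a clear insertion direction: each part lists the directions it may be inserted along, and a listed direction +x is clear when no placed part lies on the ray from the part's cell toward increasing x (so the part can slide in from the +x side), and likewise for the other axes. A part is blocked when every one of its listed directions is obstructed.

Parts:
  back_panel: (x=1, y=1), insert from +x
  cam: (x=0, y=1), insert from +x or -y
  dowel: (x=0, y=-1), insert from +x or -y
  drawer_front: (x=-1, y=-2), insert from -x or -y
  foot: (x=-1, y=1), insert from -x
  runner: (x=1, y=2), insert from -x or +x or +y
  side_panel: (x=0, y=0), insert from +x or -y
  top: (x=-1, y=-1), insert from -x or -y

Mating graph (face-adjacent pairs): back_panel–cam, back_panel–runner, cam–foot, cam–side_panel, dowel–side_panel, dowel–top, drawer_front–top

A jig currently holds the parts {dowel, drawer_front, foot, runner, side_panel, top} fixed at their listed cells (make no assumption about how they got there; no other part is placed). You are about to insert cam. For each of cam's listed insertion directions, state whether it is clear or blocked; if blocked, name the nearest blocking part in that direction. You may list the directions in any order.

+x: ray from cam(0, 1) has no placed part ⇒ clear
-y: nearest on ray is side_panel@(0, 0) ⇒ blocked

+x: clear; -y: blocked by side_panel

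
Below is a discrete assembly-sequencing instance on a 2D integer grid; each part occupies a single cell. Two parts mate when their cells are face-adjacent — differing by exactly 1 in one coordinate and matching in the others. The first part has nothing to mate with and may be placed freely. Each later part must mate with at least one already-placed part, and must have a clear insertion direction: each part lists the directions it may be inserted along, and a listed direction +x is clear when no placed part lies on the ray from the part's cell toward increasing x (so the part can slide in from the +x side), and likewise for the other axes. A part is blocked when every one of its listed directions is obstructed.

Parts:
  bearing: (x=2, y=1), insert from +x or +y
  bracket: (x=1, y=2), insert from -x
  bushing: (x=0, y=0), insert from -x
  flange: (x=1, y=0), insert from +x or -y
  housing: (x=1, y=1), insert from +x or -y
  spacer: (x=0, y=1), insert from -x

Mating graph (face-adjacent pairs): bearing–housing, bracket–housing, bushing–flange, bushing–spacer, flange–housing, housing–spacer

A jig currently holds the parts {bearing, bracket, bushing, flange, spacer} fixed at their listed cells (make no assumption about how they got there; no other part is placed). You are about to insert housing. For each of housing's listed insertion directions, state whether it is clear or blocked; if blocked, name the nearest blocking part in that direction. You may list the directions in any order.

+x: blocked by bearing; -y: blocked by flange

+x: nearest on ray is bearing@(2, 1) ⇒ blocked
-y: nearest on ray is flange@(1, 0) ⇒ blocked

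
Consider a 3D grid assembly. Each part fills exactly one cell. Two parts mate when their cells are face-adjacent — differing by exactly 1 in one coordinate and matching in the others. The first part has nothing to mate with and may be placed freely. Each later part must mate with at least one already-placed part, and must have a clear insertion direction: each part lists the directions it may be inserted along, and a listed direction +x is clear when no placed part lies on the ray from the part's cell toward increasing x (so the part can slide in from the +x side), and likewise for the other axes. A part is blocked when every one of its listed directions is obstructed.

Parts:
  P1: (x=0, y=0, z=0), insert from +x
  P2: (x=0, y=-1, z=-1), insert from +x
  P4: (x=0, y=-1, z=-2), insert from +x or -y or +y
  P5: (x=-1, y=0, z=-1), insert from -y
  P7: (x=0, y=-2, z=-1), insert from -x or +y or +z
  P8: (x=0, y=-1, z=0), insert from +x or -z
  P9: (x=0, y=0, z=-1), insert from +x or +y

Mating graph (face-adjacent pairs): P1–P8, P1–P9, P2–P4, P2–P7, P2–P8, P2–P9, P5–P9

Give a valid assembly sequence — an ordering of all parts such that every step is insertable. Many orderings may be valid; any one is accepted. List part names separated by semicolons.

1. P2@(0, -1, -1) [+x clear] — {P2}
2. P9@(0, 0, -1) [+x clear] — {P2, P9}
3. P8@(0, -1, 0) [+x clear] — {P2, P8, P9}
4. P4@(0, -1, -2) [+x clear] — {P2, P4, P8, P9}
5. P5@(-1, 0, -1) [-y clear] — {P2, P4, P5, P8, P9}
6. P1@(0, 0, 0) [+x clear] — {P1, P2, P4, P5, P8, P9}
7. P7@(0, -2, -1) [-x clear] — {P1, P2, P4, P5, P7, P8, P9}

P2; P9; P8; P4; P5; P1; P7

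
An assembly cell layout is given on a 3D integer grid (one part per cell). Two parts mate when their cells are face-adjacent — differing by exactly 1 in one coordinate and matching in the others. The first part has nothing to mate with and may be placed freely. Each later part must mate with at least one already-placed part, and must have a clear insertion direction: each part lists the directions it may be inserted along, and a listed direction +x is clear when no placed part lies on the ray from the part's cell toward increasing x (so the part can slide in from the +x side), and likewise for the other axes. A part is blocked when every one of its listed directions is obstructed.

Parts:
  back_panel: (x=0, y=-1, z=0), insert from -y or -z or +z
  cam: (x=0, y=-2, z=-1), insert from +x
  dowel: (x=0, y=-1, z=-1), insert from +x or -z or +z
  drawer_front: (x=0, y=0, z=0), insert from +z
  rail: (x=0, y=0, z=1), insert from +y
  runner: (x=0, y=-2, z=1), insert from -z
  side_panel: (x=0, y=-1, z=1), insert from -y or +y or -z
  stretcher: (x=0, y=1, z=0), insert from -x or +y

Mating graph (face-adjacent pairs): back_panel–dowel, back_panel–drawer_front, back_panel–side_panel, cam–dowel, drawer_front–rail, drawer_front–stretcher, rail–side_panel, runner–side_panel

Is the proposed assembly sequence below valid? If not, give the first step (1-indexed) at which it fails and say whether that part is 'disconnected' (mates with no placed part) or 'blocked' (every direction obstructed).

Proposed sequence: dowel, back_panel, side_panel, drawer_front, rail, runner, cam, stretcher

Valid

1. dowel@(0, -1, -1) [+x clear] — {dowel}
2. back_panel@(0, -1, 0) [-y clear] — {back_panel, dowel}
3. side_panel@(0, -1, 1) [-y clear] — {back_panel, dowel, side_panel}
4. drawer_front@(0, 0, 0) [+z clear] — {back_panel, dowel, drawer_front, side_panel}
5. rail@(0, 0, 1) [+y clear] — {back_panel, dowel, drawer_front, rail, side_panel}
6. runner@(0, -2, 1) [-z clear] — {back_panel, dowel, drawer_front, rail, runner, side_panel}
7. cam@(0, -2, -1) [+x clear] — {back_panel, cam, dowel, drawer_front, rail, runner, side_panel}
8. stretcher@(0, 1, 0) [-x clear] — {back_panel, cam, dowel, drawer_front, rail, runner, side_panel, stretcher}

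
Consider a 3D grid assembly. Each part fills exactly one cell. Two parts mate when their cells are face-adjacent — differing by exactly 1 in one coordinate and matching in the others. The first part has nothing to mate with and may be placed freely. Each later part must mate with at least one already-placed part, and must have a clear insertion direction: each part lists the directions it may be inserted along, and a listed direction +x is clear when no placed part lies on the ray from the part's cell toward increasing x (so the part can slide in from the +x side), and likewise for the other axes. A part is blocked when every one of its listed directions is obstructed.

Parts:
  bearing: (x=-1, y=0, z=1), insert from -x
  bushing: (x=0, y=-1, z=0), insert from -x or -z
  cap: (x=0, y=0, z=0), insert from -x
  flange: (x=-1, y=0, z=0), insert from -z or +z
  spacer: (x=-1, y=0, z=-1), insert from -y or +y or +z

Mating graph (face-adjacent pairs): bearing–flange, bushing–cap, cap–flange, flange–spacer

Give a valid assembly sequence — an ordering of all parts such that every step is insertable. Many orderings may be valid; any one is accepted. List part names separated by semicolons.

1. bushing@(0, -1, 0) [-x clear] — {bushing}
2. cap@(0, 0, 0) [-x clear] — {bushing, cap}
3. flange@(-1, 0, 0) [-z clear] — {bushing, cap, flange}
4. bearing@(-1, 0, 1) [-x clear] — {bearing, bushing, cap, flange}
5. spacer@(-1, 0, -1) [-y clear] — {bearing, bushing, cap, flange, spacer}

bushing; cap; flange; bearing; spacer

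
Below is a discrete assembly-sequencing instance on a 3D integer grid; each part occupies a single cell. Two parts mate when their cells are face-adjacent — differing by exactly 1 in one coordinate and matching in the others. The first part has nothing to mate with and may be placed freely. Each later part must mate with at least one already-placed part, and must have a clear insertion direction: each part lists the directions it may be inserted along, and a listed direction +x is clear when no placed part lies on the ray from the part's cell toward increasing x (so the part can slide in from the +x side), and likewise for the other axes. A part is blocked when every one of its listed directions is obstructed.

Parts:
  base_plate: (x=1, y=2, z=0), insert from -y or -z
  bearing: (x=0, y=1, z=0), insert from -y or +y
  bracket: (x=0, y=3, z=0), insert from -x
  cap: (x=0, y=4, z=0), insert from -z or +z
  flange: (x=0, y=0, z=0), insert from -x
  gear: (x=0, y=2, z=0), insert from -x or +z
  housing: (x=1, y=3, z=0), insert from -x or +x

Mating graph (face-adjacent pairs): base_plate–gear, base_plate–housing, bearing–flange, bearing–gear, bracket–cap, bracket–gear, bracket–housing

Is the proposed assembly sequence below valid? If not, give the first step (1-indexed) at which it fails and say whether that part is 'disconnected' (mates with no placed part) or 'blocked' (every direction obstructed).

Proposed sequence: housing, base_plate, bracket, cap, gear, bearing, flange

Valid

1. housing@(1, 3, 0) [-x clear] — {housing}
2. base_plate@(1, 2, 0) [-y clear] — {base_plate, housing}
3. bracket@(0, 3, 0) [-x clear] — {base_plate, bracket, housing}
4. cap@(0, 4, 0) [-z clear] — {base_plate, bracket, cap, housing}
5. gear@(0, 2, 0) [-x clear] — {base_plate, bracket, cap, gear, housing}
6. bearing@(0, 1, 0) [-y clear] — {base_plate, bearing, bracket, cap, gear, housing}
7. flange@(0, 0, 0) [-x clear] — {base_plate, bearing, bracket, cap, flange, gear, housing}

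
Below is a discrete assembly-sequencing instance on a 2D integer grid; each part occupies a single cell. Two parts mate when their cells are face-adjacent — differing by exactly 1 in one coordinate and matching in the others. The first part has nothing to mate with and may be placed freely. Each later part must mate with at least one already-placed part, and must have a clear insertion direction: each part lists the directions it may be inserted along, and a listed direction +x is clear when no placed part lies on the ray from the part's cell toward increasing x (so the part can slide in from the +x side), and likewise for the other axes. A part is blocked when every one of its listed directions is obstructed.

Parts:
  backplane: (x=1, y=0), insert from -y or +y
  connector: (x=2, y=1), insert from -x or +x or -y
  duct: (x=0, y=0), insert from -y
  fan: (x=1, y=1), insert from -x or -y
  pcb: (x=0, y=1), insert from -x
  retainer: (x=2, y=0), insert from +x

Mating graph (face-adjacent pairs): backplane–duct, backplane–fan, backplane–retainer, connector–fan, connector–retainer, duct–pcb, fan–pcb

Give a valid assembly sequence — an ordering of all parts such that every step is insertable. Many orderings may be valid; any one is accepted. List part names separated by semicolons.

1. connector@(2, 1) [-x clear] — {connector}
2. fan@(1, 1) [-x clear] — {connector, fan}
3. pcb@(0, 1) [-x clear] — {connector, fan, pcb}
4. duct@(0, 0) [-y clear] — {connector, duct, fan, pcb}
5. retainer@(2, 0) [+x clear] — {connector, duct, fan, pcb, retainer}
6. backplane@(1, 0) [-y clear] — {backplane, connector, duct, fan, pcb, retainer}

connector; fan; pcb; duct; retainer; backplane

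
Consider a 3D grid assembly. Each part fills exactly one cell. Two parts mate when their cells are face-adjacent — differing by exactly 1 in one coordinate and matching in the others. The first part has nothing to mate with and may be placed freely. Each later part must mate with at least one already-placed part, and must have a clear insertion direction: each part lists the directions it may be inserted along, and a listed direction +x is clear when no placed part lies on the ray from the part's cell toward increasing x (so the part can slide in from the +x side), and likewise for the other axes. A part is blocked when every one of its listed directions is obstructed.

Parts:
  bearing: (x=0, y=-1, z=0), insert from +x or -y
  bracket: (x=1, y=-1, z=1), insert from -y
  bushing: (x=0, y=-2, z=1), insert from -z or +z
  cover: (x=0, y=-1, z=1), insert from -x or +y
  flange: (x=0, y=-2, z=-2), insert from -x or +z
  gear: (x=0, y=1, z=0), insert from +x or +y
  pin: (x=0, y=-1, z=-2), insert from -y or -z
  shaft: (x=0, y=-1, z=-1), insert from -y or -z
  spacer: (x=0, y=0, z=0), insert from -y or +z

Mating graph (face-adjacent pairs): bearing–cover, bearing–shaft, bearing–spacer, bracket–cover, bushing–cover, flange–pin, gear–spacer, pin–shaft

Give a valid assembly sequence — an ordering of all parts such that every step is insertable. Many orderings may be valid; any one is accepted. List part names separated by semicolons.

bearing; spacer; cover; shaft; pin; flange; bracket; gear; bushing

1. bearing@(0, -1, 0) [+x clear] — {bearing}
2. spacer@(0, 0, 0) [+z clear] — {bearing, spacer}
3. cover@(0, -1, 1) [-x clear] — {bearing, cover, spacer}
4. shaft@(0, -1, -1) [-y clear] — {bearing, cover, shaft, spacer}
5. pin@(0, -1, -2) [-y clear] — {bearing, cover, pin, shaft, spacer}
6. flange@(0, -2, -2) [-x clear] — {bearing, cover, flange, pin, shaft, spacer}
7. bracket@(1, -1, 1) [-y clear] — {bearing, bracket, cover, flange, pin, shaft, spacer}
8. gear@(0, 1, 0) [+x clear] — {bearing, bracket, cover, flange, gear, pin, shaft, spacer}
9. bushing@(0, -2, 1) [+z clear] — {bearing, bracket, bushing, cover, flange, gear, pin, shaft, spacer}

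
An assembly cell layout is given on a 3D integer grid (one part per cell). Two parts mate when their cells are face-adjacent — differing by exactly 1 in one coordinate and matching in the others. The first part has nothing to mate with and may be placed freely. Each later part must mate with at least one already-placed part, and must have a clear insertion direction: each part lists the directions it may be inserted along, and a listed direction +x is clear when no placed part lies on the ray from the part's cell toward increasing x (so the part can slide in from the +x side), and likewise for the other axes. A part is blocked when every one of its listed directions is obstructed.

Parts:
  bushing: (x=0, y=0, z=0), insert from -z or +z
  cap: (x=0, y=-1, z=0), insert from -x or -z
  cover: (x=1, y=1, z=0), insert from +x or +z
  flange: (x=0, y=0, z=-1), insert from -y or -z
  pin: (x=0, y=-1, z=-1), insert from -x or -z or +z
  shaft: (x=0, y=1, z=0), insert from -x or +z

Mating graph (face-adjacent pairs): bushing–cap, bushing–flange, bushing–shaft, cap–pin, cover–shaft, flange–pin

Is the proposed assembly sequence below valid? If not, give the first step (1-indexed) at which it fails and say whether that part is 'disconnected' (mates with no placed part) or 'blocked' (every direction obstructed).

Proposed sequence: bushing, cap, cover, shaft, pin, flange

Invalid at step 3 (disconnected)

1. bushing@(0, 0, 0) [-z clear] — {bushing}
2. cap@(0, -1, 0) [-x clear] — {bushing, cap}
3. cover@(1, 1, 0) — no placed neighbour ⇒ disconnected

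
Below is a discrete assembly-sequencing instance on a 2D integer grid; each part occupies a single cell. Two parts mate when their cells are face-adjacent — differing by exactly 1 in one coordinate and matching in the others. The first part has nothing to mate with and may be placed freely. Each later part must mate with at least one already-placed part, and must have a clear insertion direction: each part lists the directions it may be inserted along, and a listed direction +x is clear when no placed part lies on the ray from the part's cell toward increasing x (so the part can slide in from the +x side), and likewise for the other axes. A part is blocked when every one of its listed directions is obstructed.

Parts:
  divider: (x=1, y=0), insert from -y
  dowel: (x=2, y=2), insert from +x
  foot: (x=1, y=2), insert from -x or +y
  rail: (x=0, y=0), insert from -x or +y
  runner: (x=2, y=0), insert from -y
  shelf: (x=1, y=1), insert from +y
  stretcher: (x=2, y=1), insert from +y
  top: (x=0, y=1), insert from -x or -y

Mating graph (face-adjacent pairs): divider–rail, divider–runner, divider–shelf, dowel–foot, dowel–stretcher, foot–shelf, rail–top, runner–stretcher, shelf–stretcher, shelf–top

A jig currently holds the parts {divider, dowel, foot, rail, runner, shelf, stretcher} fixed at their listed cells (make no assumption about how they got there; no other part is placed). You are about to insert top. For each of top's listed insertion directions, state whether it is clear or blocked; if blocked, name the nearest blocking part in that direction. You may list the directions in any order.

-x: clear; -y: blocked by rail

-x: ray from top(0, 1) has no placed part ⇒ clear
-y: nearest on ray is rail@(0, 0) ⇒ blocked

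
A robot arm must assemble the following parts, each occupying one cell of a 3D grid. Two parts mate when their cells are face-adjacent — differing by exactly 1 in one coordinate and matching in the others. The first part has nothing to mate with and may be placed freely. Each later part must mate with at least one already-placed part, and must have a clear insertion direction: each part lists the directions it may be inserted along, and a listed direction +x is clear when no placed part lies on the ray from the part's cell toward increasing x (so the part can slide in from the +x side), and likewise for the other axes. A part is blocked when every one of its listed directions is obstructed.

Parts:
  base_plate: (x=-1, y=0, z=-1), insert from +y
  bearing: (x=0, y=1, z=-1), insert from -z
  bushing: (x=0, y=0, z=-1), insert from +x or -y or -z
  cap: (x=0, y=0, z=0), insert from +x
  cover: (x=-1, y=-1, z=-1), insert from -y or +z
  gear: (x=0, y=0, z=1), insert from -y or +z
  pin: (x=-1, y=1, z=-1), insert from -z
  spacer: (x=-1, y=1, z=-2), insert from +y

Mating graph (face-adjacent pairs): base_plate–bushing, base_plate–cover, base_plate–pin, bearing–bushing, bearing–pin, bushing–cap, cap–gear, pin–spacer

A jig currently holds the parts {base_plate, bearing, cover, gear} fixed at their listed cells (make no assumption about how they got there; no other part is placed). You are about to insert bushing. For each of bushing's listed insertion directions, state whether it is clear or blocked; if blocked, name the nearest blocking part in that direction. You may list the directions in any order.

+x: clear; -y: clear; -z: clear

+x: ray from bushing(0, 0, -1) has no placed part ⇒ clear
-y: ray from bushing(0, 0, -1) has no placed part ⇒ clear
-z: ray from bushing(0, 0, -1) has no placed part ⇒ clear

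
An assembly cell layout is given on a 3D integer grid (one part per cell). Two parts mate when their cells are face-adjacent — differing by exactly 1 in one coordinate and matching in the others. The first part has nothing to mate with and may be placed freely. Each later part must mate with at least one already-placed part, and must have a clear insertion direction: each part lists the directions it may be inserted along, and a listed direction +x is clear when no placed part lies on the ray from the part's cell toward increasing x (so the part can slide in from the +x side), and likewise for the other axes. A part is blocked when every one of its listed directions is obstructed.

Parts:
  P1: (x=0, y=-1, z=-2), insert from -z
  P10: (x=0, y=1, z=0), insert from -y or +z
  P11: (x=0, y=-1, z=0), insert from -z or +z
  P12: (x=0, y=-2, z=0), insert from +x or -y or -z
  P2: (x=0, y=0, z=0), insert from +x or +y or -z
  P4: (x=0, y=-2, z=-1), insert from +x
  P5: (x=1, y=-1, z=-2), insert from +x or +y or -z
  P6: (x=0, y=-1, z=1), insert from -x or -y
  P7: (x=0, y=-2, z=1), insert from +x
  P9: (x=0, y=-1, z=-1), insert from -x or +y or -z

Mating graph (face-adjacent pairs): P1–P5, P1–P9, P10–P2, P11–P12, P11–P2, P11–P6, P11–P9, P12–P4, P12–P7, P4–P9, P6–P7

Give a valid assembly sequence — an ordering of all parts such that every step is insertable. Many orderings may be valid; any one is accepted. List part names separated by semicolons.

1. P9@(0, -1, -1) [-x clear] — {P9}
2. P11@(0, -1, 0) [+z clear] — {P11, P9}
3. P6@(0, -1, 1) [-x clear] — {P11, P6, P9}
4. P2@(0, 0, 0) [+x clear] — {P11, P2, P6, P9}
5. P7@(0, -2, 1) [+x clear] — {P11, P2, P6, P7, P9}
6. P10@(0, 1, 0) [+z clear] — {P10, P11, P2, P6, P7, P9}
7. P12@(0, -2, 0) [+x clear] — {P10, P11, P12, P2, P6, P7, P9}
8. P1@(0, -1, -2) [-z clear] — {P1, P10, P11, P12, P2, P6, P7, P9}
9. P5@(1, -1, -2) [+x clear] — {P1, P10, P11, P12, P2, P5, P6, P7, P9}
10. P4@(0, -2, -1) [+x clear] — {P1, P10, P11, P12, P2, P4, P5, P6, P7, P9}

P9; P11; P6; P2; P7; P10; P12; P1; P5; P4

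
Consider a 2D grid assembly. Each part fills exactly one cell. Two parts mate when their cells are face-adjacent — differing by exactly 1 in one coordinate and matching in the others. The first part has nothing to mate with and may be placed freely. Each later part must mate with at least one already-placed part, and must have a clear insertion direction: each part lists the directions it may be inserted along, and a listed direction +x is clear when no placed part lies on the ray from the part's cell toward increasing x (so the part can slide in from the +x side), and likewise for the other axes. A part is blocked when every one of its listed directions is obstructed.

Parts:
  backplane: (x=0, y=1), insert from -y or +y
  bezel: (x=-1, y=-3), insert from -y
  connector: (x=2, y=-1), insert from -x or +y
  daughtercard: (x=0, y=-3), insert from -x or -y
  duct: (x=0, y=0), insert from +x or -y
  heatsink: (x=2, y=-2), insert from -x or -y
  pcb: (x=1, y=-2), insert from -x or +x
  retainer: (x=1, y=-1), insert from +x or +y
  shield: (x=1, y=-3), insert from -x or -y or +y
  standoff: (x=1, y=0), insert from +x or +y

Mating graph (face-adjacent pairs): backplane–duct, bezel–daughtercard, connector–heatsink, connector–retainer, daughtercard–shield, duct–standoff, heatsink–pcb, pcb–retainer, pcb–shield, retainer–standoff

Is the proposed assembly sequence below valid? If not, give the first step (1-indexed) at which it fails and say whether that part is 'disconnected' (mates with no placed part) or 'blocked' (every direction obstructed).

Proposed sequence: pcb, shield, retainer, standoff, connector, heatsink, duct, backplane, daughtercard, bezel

1. pcb@(1, -2) [-x clear] — {pcb}
2. shield@(1, -3) [-x clear] — {pcb, shield}
3. retainer@(1, -1) [+x clear] — {pcb, retainer, shield}
4. standoff@(1, 0) [+x clear] — {pcb, retainer, shield, standoff}
5. connector@(2, -1) [+y clear] — {connector, pcb, retainer, shield, standoff}
6. heatsink@(2, -2) [-y clear] — {connector, heatsink, pcb, retainer, shield, standoff}
7. duct@(0, 0) [-y clear] — {connector, duct, heatsink, pcb, retainer, shield, standoff}
8. backplane@(0, 1) [+y clear] — {backplane, connector, duct, heatsink, pcb, retainer, shield, standoff}
9. daughtercard@(0, -3) [-x clear] — {backplane, connector, daughtercard, duct, heatsink, pcb, retainer, shield, standoff}
10. bezel@(-1, -3) [-y clear] — {backplane, bezel, connector, daughtercard, duct, heatsink, pcb, retainer, shield, standoff}

Valid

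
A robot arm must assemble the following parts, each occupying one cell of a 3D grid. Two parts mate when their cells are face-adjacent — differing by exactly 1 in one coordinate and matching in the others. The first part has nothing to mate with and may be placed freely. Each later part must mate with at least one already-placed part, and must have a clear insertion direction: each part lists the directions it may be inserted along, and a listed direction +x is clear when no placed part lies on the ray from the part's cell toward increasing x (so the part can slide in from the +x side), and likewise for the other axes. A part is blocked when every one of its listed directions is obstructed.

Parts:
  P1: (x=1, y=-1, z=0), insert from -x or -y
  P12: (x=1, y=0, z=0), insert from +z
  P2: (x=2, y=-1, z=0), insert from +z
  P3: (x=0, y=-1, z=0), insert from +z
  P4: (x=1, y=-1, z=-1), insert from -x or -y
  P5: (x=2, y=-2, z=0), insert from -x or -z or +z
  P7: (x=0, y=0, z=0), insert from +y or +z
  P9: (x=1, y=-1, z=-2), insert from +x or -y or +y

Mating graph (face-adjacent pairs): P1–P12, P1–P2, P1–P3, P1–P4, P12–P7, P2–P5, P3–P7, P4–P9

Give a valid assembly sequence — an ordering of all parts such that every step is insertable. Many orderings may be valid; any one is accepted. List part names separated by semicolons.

P1; P4; P12; P7; P3; P9; P2; P5

1. P1@(1, -1, 0) [-x clear] — {P1}
2. P4@(1, -1, -1) [-x clear] — {P1, P4}
3. P12@(1, 0, 0) [+z clear] — {P1, P12, P4}
4. P7@(0, 0, 0) [+y clear] — {P1, P12, P4, P7}
5. P3@(0, -1, 0) [+z clear] — {P1, P12, P3, P4, P7}
6. P9@(1, -1, -2) [+x clear] — {P1, P12, P3, P4, P7, P9}
7. P2@(2, -1, 0) [+z clear] — {P1, P12, P2, P3, P4, P7, P9}
8. P5@(2, -2, 0) [-x clear] — {P1, P12, P2, P3, P4, P5, P7, P9}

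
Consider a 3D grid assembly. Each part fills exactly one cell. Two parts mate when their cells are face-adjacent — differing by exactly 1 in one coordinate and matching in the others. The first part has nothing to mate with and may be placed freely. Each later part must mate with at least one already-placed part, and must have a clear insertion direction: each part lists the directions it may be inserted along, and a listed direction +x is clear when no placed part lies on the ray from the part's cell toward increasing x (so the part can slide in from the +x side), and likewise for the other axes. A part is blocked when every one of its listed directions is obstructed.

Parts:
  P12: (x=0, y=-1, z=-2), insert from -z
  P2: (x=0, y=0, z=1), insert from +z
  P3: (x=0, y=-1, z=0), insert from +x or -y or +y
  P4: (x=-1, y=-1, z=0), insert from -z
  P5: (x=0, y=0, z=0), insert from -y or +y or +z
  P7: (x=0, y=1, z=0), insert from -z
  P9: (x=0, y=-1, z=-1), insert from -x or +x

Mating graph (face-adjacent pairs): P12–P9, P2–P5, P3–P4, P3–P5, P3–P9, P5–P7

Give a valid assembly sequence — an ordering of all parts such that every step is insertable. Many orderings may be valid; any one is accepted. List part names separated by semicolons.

1. P5@(0, 0, 0) [-y clear] — {P5}
2. P3@(0, -1, 0) [+x clear] — {P3, P5}
3. P2@(0, 0, 1) [+z clear] — {P2, P3, P5}
4. P7@(0, 1, 0) [-z clear] — {P2, P3, P5, P7}
5. P4@(-1, -1, 0) [-z clear] — {P2, P3, P4, P5, P7}
6. P9@(0, -1, -1) [-x clear] — {P2, P3, P4, P5, P7, P9}
7. P12@(0, -1, -2) [-z clear] — {P12, P2, P3, P4, P5, P7, P9}

P5; P3; P2; P7; P4; P9; P12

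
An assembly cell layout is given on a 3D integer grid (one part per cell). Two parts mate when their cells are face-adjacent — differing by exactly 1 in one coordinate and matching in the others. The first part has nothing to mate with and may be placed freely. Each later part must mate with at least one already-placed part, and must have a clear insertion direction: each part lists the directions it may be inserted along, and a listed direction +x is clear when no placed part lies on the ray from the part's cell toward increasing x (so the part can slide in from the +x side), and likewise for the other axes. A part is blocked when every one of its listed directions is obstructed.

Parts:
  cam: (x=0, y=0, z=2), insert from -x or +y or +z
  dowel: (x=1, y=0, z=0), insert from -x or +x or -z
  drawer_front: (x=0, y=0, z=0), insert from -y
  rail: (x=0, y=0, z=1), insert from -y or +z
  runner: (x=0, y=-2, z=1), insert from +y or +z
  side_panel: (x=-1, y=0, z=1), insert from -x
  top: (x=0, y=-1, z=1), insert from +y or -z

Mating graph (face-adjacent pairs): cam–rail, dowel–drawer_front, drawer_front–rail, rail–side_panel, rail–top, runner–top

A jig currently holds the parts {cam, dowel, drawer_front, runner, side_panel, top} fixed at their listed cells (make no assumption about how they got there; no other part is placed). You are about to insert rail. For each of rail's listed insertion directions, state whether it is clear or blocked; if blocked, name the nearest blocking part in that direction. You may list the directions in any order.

+z: blocked by cam; -y: blocked by top

-y: nearest on ray is top@(0, -1, 1) ⇒ blocked
+z: nearest on ray is cam@(0, 0, 2) ⇒ blocked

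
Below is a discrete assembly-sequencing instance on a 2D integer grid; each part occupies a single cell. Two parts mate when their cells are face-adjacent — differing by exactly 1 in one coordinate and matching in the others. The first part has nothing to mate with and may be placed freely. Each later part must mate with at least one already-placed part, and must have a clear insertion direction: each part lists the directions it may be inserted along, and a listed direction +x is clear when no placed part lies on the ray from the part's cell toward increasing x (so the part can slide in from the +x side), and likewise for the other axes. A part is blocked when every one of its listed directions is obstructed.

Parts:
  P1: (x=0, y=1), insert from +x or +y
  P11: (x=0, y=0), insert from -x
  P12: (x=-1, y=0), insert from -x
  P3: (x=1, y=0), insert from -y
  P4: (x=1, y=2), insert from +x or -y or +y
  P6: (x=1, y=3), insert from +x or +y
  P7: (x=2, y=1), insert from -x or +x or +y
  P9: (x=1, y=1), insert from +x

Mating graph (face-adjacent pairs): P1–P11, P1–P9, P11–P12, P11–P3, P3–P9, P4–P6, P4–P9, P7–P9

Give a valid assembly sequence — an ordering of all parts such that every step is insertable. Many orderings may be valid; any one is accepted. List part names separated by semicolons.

P9; P7; P1; P3; P4; P6; P11; P12

1. P9@(1, 1) [+x clear] — {P9}
2. P7@(2, 1) [+x clear] — {P7, P9}
3. P1@(0, 1) [+y clear] — {P1, P7, P9}
4. P3@(1, 0) [-y clear] — {P1, P3, P7, P9}
5. P4@(1, 2) [+x clear] — {P1, P3, P4, P7, P9}
6. P6@(1, 3) [+x clear] — {P1, P3, P4, P6, P7, P9}
7. P11@(0, 0) [-x clear] — {P1, P11, P3, P4, P6, P7, P9}
8. P12@(-1, 0) [-x clear] — {P1, P11, P12, P3, P4, P6, P7, P9}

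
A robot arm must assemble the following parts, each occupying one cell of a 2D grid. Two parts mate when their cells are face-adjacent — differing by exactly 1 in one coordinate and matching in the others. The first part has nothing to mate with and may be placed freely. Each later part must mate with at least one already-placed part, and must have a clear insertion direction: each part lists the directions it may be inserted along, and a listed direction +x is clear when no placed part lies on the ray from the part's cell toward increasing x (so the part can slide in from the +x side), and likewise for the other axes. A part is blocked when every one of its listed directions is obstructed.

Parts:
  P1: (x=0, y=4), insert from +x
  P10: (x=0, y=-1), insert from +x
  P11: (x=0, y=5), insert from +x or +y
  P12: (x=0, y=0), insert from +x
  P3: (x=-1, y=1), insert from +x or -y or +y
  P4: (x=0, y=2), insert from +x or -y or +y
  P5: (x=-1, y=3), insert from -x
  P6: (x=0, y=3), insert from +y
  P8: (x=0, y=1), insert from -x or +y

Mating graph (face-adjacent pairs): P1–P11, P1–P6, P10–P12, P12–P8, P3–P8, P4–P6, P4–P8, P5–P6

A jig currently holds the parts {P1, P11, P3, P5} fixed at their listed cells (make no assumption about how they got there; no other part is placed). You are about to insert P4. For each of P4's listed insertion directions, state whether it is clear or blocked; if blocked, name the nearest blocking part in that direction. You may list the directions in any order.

+x: ray from P4(0, 2) has no placed part ⇒ clear
-y: ray from P4(0, 2) has no placed part ⇒ clear
+y: nearest on ray is P1@(0, 4) ⇒ blocked

+x: clear; +y: blocked by P1; -y: clear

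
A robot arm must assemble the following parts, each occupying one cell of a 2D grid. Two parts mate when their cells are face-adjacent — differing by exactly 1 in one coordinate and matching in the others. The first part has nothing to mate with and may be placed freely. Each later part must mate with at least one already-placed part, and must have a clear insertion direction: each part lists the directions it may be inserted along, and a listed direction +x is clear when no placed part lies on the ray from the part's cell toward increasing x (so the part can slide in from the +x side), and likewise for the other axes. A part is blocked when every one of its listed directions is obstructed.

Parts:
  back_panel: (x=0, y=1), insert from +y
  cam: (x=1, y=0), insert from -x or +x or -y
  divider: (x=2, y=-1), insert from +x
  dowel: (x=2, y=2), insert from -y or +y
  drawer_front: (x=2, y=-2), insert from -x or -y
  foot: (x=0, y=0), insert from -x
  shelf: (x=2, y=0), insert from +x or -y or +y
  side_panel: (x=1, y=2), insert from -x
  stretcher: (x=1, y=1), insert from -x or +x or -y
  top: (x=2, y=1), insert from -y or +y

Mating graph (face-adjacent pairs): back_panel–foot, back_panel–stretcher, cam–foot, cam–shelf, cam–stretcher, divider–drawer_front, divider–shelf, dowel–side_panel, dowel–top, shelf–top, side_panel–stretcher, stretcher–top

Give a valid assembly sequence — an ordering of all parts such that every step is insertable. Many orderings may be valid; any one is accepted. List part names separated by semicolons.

top; dowel; shelf; divider; drawer_front; side_panel; cam; foot; stretcher; back_panel

1. top@(2, 1) [-y clear] — {top}
2. dowel@(2, 2) [+y clear] — {dowel, top}
3. shelf@(2, 0) [+x clear] — {dowel, shelf, top}
4. divider@(2, -1) [+x clear] — {divider, dowel, shelf, top}
5. drawer_front@(2, -2) [-x clear] — {divider, dowel, drawer_front, shelf, top}
6. side_panel@(1, 2) [-x clear] — {divider, dowel, drawer_front, shelf, side_panel, top}
7. cam@(1, 0) [-x clear] — {cam, divider, dowel, drawer_front, shelf, side_panel, top}
8. foot@(0, 0) [-x clear] — {cam, divider, dowel, drawer_front, foot, shelf, side_panel, top}
9. stretcher@(1, 1) [-x clear] — {cam, divider, dowel, drawer_front, foot, shelf, side_panel, stretcher, top}
10. back_panel@(0, 1) [+y clear] — {back_panel, cam, divider, dowel, drawer_front, foot, shelf, side_panel, stretcher, top}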